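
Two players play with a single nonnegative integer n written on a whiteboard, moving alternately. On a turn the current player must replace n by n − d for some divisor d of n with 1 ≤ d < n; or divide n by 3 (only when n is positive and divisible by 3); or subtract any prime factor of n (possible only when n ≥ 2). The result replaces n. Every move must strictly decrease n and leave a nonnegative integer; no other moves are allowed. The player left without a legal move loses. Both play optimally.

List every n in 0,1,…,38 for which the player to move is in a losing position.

0, 1, 4, 9, 14, 20, 26, 32, 35, 38

Classify positions by backward induction: terminal positions (no move available) are L. From any other position, the mover wins iff some move reaches an L.
n=0: no move → L
n=1: no move → L
n=2: reaches L-position 0 → W
n=3: reaches L-position 0 → W
n=4: only reaches 2(W), 3(W), all W → L
n=5: reaches L-position 0 → W
n=6: reaches L-position 4 → W
n=7: reaches L-position 0 → W
n=8: reaches L-position 4 → W
n=9: only reaches 3(W), 6(W), 8(W), all W → L
n=10: reaches L-position 9 → W
n=11: reaches L-position 0 → W
n=12: reaches L-position 4 → W
n=13: reaches L-position 0 → W
n=14: only reaches 7(W), 12(W), 13(W), all W → L
n=15: reaches L-position 14 → W
n=16: reaches L-position 14 → W
n=17: reaches L-position 0 → W
n=18: reaches L-position 9 → W
n=19: reaches L-position 0 → W
n=20: only reaches 10(W), 15(W), 16(W), 18(W), 19(W), all W → L
n=21: reaches L-position 14 → W
n=22: reaches L-position 20 → W
n=23: reaches L-position 0 → W
n=24: reaches L-position 20 → W
n=25: reaches L-position 20 → W
n=26: only reaches 13(W), 24(W), 25(W), all W → L
n=27: reaches L-position 9 → W
n=28: reaches L-position 14 → W
n=29: reaches L-position 0 → W
n=30: reaches L-position 20 → W
n=31: reaches L-position 0 → W
n=32: only reaches 16(W), 24(W), 28(W), 30(W), 31(W), all W → L
n=33: reaches L-position 32 → W
n=34: reaches L-position 32 → W
n=35: only reaches 28(W), 30(W), 34(W), all W → L
n=36: reaches L-position 32 → W
n=37: reaches L-position 0 → W
n=38: only reaches 19(W), 36(W), 37(W), all W → L
The losing starting values of n are exactly the entries labelled L in this table (10 of them).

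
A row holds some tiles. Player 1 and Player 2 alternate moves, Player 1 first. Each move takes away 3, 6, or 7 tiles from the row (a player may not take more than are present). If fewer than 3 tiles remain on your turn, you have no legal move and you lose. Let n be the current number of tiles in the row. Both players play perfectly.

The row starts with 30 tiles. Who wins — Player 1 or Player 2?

Player 2 wins.

Build the W/L table. Terminal = L. A non-terminal position is W if it has a move to some L; otherwise it is L.
n=0: no move → L
n=1: no move → L
n=2: no move → L
n=3: →0(L), so W
n=4: →1(L), so W
n=5: →2(L), so W
n=6: →0(L), so W
n=7: →1(L), so W
n=8: →2(L), so W
n=9: →2(L), so W
n=10: →7(W), 4(W), 3(W) — all W, so L
n=11: →8(W), 5(W), 4(W) — all W, so L
n=12: →9(W), 6(W), 5(W) — all W, so L
n=13: →10(L), so W
n=14: →11(L), so W
n=15: →12(L), so W
n=16: →10(L), so W
n=17: →11(L), so W
n=18: →12(L), so W
n=19: →12(L), so W
n=20: →17(W), 14(W), 13(W) — all W, so L
n=21: →18(W), 15(W), 14(W) — all W, so L
n=22: →19(W), 16(W), 15(W) — all W, so L
n=23: →20(L), so W
n=24: →21(L), so W
n=25: →22(L), so W
n=26: →20(L), so W
n=27: →21(L), so W
n=28: →22(L), so W
n=29: →22(L), so W
n=30: →27(W), 24(W), 23(W) — all W, so L
Every move from 30 reaches a W position, so the mover loses.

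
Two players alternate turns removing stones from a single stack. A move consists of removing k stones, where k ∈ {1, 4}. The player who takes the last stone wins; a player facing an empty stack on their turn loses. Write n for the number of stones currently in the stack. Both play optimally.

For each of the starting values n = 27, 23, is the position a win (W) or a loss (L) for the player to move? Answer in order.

Use the standard recursion: the mover loses at a terminal position; elsewhere, the mover wins exactly when some move hands the opponent an L position.
n=0: no move → L
n=1: W (go to 0, an L position)
n=2: L (sole option 1(W) is W)
n=3: W (go to 2, an L position)
n=4: W (go to 0, an L position)
n=5: L (options 4(W), 1(W) are all W)
n=6: W (go to 5, an L position)
n=7: L (options 6(W), 3(W) are all W)
n=8: W (go to 7, an L position)
n=9: W (go to 5, an L position)
n=10: L (options 9(W), 6(W) are all W)
n=11: W (go to 10, an L position)
n=12: L (options 11(W), 8(W) are all W)
n=13: W (go to 12, an L position)
n=14: W (go to 10, an L position)
n=15: L (options 14(W), 11(W) are all W)
n=16: W (go to 15, an L position)
n=17: L (options 16(W), 13(W) are all W)
n=18: W (go to 17, an L position)
n=19: W (go to 15, an L position)
n=20: L (options 19(W), 16(W) are all W)
n=21: W (go to 20, an L position)
n=22: L (options 21(W), 18(W) are all W)
n=23: W (go to 22, an L position)
n=24: W (go to 20, an L position)
n=25: L (options 24(W), 21(W) are all W)
n=26: W (go to 25, an L position)
n=27: L (options 26(W), 23(W) are all W)

27: L, 23: W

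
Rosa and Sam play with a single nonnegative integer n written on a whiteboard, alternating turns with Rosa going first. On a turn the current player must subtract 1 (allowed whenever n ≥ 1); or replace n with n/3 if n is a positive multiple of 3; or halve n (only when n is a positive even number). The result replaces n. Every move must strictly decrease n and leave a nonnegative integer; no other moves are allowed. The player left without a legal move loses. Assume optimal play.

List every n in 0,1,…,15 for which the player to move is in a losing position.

0, 2, 5, 7, 9, 11, 13

Use the standard recursion: the mover loses at a terminal position; elsewhere, the mover wins exactly when some move hands the opponent an L position.
n=0: no move → L
n=1: →0(L), so W
n=2: →1(W) only, which is W, so L
n=3: →2(L), so W
n=4: →2(L), so W
n=5: →4(W) only, which is W, so L
n=6: →2(L), so W
n=7: →6(W) only, which is W, so L
n=8: →7(L), so W
n=9: →3(W), 8(W) — all W, so L
n=10: →5(L), so W
n=11: →10(W) only, which is W, so L
n=12: →11(L), so W
n=13: →12(W) only, which is W, so L
n=14: →7(L), so W
n=15: →5(L), so W
The losing starting values of n are exactly the entries labelled L in this table (7 of them).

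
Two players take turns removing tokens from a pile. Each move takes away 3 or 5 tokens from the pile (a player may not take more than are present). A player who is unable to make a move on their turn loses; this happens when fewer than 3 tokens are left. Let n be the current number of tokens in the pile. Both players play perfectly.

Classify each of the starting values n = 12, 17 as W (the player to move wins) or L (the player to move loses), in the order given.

12: W, 17: L

Classify positions by backward induction: terminal positions (no move available) are L. From any other position, the mover wins iff some move reaches an L.
n=0: no move → L
n=1: no move → L
n=2: no move → L
n=3: can move to 0, which is L ⇒ W
n=4: can move to 1, which is L ⇒ W
n=5: can move to 2, which is L ⇒ W
n=6: can move to 1, which is L ⇒ W
n=7: can move to 2, which is L ⇒ W
n=8: moves to 5(W), 3(W); every one is W ⇒ L
n=9: moves to 6(W), 4(W); every one is W ⇒ L
n=10: moves to 7(W), 5(W); every one is W ⇒ L
n=11: can move to 8, which is L ⇒ W
n=12: can move to 9, which is L ⇒ W
n=13: can move to 10, which is L ⇒ W
n=14: can move to 9, which is L ⇒ W
n=15: can move to 10, which is L ⇒ W
n=16: moves to 13(W), 11(W); every one is W ⇒ L
n=17: moves to 14(W), 12(W); every one is W ⇒ L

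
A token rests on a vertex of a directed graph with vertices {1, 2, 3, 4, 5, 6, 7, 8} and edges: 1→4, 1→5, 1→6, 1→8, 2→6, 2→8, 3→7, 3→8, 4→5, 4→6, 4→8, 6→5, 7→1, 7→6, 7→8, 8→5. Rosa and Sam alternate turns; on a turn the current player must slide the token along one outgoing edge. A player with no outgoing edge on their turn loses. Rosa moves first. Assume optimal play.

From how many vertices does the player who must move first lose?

Use the standard recursion: the mover loses at a terminal position; elsewhere, the mover wins exactly when some move hands the opponent an L position.
Every edge goes from a vertex to one that appears earlier in the order 5, 6, 8, 4, 1, 7, 2, 3, so processing vertices in that order labels each vertex after all of its successors.
5: no outgoing edge → L
6: →5(L), so W
8: →5(L), so W
4: →5(L), so W
1: →5(L), so W
7: →1(W), 8(W), 6(W) — all W, so L
2: →8(W), 6(W) — all W, so L
3: →7(L), so W
The L vertices are 2, 5, 7; that is 3 in all.

3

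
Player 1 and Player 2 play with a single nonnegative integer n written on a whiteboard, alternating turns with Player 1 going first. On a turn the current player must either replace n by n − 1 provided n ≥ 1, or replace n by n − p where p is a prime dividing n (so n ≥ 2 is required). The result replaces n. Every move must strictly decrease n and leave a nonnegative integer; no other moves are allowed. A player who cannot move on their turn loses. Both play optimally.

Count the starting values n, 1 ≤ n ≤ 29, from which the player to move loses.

7

Label each position W (a win for the player to move) or L (a loss). A position with no legal move is L; any other position is W exactly when some move reaches an L, and L when every move reaches a W.
n=0: no move → L
n=1: W (go to 0, an L position)
n=2: W (go to 0, an L position)
n=3: W (go to 0, an L position)
n=4: L (options 2(W), 3(W) are all W)
n=5: W (go to 0, an L position)
n=6: W (go to 4, an L position)
n=7: W (go to 0, an L position)
n=8: L (options 6(W), 7(W) are all W)
n=9: W (go to 8, an L position)
n=10: W (go to 8, an L position)
n=11: W (go to 0, an L position)
n=12: L (options 9(W), 10(W), 11(W) are all W)
n=13: W (go to 0, an L position)
n=14: W (go to 12, an L position)
n=15: W (go to 12, an L position)
n=16: L (options 14(W), 15(W) are all W)
n=17: W (go to 0, an L position)
n=18: W (go to 16, an L position)
n=19: W (go to 0, an L position)
n=20: L (options 15(W), 18(W), 19(W) are all W)
n=21: W (go to 20, an L position)
n=22: W (go to 20, an L position)
n=23: W (go to 0, an L position)
n=24: L (options 21(W), 22(W), 23(W) are all W)
n=25: W (go to 20, an L position)
n=26: W (go to 24, an L position)
n=27: W (go to 24, an L position)
n=28: L (options 21(W), 26(W), 27(W) are all W)
n=29: W (go to 0, an L position)
L entries with 1 ≤ n ≤ 29 (n=0 is outside the asked range and is not counted): n = 4, 8, 12, 16, 20, 24, 28; that makes 7.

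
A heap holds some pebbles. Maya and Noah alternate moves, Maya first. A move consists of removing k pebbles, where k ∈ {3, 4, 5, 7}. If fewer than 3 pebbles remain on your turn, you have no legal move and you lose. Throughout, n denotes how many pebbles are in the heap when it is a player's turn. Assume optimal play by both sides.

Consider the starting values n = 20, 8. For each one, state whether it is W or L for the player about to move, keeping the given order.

20: L, 8: W

Positions with no move are L. A position that does have a move is losing for the player to move precisely when every available move leads to a winning position for the opponent. Fill in the labels:
n=0: no move → L
n=1: no move → L
n=2: no move → L
n=3: reaches L-position 0 → W
n=4: reaches L-position 1 → W
n=5: reaches L-position 2 → W
n=6: reaches L-position 2 → W
n=7: reaches L-position 2 → W
n=8: reaches L-position 1 → W
n=9: reaches L-position 2 → W
n=10: only reaches 7(W), 6(W), 5(W), 3(W), all W → L
n=11: only reaches 8(W), 7(W), 6(W), 4(W), all W → L
n=12: only reaches 9(W), 8(W), 7(W), 5(W), all W → L
n=13: reaches L-position 10 → W
n=14: reaches L-position 11 → W
n=15: reaches L-position 12 → W
n=16: reaches L-position 12 → W
n=17: reaches L-position 12 → W
n=18: reaches L-position 11 → W
n=19: reaches L-position 12 → W
n=20: only reaches 17(W), 16(W), 15(W), 13(W), all W → L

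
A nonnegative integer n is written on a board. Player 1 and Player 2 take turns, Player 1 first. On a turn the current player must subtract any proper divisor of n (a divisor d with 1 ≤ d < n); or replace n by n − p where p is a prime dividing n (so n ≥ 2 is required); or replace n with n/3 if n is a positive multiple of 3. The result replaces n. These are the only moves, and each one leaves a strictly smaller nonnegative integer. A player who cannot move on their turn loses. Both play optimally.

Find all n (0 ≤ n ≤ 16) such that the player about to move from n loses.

Use the standard recursion: the mover loses at a terminal position; elsewhere, the mover wins exactly when some move hands the opponent an L position.
n=0: no move → L
n=1: no move → L
n=2: can move to 0, which is L ⇒ W
n=3: can move to 0, which is L ⇒ W
n=4: moves to 2(W), 3(W); every one is W ⇒ L
n=5: can move to 0, which is L ⇒ W
n=6: can move to 4, which is L ⇒ W
n=7: can move to 0, which is L ⇒ W
n=8: can move to 4, which is L ⇒ W
n=9: moves to 3(W), 6(W), 8(W); every one is W ⇒ L
n=10: can move to 9, which is L ⇒ W
n=11: can move to 0, which is L ⇒ W
n=12: can move to 4, which is L ⇒ W
n=13: can move to 0, which is L ⇒ W
n=14: moves to 7(W), 12(W), 13(W); every one is W ⇒ L
n=15: can move to 14, which is L ⇒ W
n=16: can move to 14, which is L ⇒ W
Reading off the rows marked L gives the requested list; there are 5 such values of n.

0, 1, 4, 9, 14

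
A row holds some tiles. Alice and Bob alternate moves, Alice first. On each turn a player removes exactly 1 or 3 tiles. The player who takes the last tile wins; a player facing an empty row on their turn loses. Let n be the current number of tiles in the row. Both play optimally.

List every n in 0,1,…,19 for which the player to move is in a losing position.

Classify positions by backward induction: terminal positions (no move available) are L. From any other position, the mover wins iff some move reaches an L.
n=0: no move → L
n=1: can move to 0, which is L ⇒ W
n=2: the only move is to 1(W), a W ⇒ L
n=3: can move to 2, which is L ⇒ W
n=4: moves to 3(W), 1(W); every one is W ⇒ L
n=5: can move to 4, which is L ⇒ W
n=6: moves to 5(W), 3(W); every one is W ⇒ L
n=7: can move to 6, which is L ⇒ W
n=8: moves to 7(W), 5(W); every one is W ⇒ L
n=9: can move to 8, which is L ⇒ W
n=10: moves to 9(W), 7(W); every one is W ⇒ L
n=11: can move to 10, which is L ⇒ W
n=12: moves to 11(W), 9(W); every one is W ⇒ L
n=13: can move to 12, which is L ⇒ W
n=14: moves to 13(W), 11(W); every one is W ⇒ L
n=15: can move to 14, which is L ⇒ W
n=16: moves to 15(W), 13(W); every one is W ⇒ L
n=17: can move to 16, which is L ⇒ W
n=18: moves to 17(W), 15(W); every one is W ⇒ L
n=19: can move to 18, which is L ⇒ W
Reading off the rows marked L gives the requested list; there are 10 such values of n.

0, 2, 4, 6, 8, 10, 12, 14, 16, 18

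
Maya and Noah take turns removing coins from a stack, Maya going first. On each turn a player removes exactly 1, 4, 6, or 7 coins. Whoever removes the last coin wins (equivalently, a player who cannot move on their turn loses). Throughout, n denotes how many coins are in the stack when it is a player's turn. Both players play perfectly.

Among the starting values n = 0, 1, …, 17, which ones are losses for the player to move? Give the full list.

Build the W/L table. Terminal = L. A non-terminal position is W if it has a move to some L; otherwise it is L.
n=0: no move → L
n=1: reaches L-position 0 → W
n=2: only reaches 1(W), which is W → L
n=3: reaches L-position 2 → W
n=4: reaches L-position 0 → W
n=5: only reaches 4(W), 1(W), all W → L
n=6: reaches L-position 5 → W
n=7: reaches L-position 0 → W
n=8: reaches L-position 2 → W
n=9: reaches L-position 5 → W
n=10: only reaches 9(W), 6(W), 4(W), 3(W), all W → L
n=11: reaches L-position 10 → W
n=12: reaches L-position 5 → W
n=13: only reaches 12(W), 9(W), 7(W), 6(W), all W → L
n=14: reaches L-position 13 → W
n=15: only reaches 14(W), 11(W), 9(W), 8(W), all W → L
n=16: reaches L-position 15 → W
n=17: reaches L-position 13 → W
The losing starting values of n are exactly the entries labelled L in this table (6 of them).

0, 2, 5, 10, 13, 15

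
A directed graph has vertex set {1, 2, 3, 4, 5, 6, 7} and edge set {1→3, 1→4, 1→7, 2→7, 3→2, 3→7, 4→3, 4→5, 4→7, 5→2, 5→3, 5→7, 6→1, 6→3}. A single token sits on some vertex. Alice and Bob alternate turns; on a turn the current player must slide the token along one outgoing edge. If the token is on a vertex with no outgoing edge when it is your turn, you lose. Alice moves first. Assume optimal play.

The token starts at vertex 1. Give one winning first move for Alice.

Move to 7.

Build the W/L table. Terminal = L. A non-terminal position is W if it has a move to some L; otherwise it is L.
Every edge goes from a vertex to one that appears earlier in the order 7, 2, 3, 5, 4, 1, 6, so processing vertices in that order labels each vertex after all of its successors.
7: no outgoing edge → L
2: W (go to 7, an L position)
3: W (go to 7, an L position)
5: W (go to 7, an L position)
4: W (go to 7, an L position)
1: W (go to 7, an L position)
6: L (options 1(W), 3(W) are all W)
From 1, the L positions reachable in one move are: 7.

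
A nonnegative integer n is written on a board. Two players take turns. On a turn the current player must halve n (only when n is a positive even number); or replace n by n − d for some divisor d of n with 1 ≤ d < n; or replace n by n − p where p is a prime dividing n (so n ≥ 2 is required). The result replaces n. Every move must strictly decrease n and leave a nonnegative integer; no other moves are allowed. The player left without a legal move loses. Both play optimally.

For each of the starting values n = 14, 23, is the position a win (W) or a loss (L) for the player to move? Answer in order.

Positions with no move are L. A position that does have a move is losing for the player to move precisely when every available move leads to a winning position for the opponent. Fill in the labels:
n=0: no move → L
n=1: no move → L
n=2: →0(L), so W
n=3: →0(L), so W
n=4: →2(W), 3(W) — all W, so L
n=5: →0(L), so W
n=6: →4(L), so W
n=7: →0(L), so W
n=8: →4(L), so W
n=9: →6(W), 8(W) — all W, so L
n=10: →9(L), so W
n=11: →0(L), so W
n=12: →9(L), so W
n=13: →0(L), so W
n=14: →7(W), 12(W), 13(W) — all W, so L
n=15: →14(L), so W
n=16: →14(L), so W
n=17: →0(L), so W
n=18: →9(L), so W
n=19: →0(L), so W
n=20: →10(W), 15(W), 16(W), 18(W), 19(W) — all W, so L
n=21: →14(L), so W
n=22: →20(L), so W
n=23: →0(L), so W

14: L, 23: W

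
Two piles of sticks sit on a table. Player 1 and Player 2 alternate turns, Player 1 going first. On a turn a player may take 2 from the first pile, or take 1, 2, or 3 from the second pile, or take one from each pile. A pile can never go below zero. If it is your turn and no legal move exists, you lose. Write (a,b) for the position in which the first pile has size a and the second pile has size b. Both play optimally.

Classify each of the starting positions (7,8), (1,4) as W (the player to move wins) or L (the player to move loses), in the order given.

(7,8): W, (1,4): L

Use the standard recursion: the mover loses at a terminal position; elsewhere, the mover wins exactly when some move hands the opponent an L position.
No move ever increases a pile, so every position that can arise here has a ≤ 7 and b ≤ 8; it is enough to label the cells with 0 ≤ a ≤ 7 and 0 ≤ b ≤ 8.
Every move lowers a or b (never raises either), so fill the grid row by row in increasing a, and left to right within a row: each cell's successors are then already labelled.
      b=0  b=1  b=2  b=3  b=4  b=5  b=6  b=7  b=8
a=0:    L    W    W    W    L    W    W    W    L
a=1:    L    W    W    W    L    W    W    W    L
a=2:    W    W    L    W    W    W    L    W    W
a=3:    W    L    W    W    W    L    W    W    W
a=4:    L    W    W    W    L    W    W    W    L
a=5:    L    W    W    W    L    W    W    W    L
a=6:    W    W    L    W    W    W    L    W    W
a=7:    W    L    W    W    W    L    W    W    W
Cells with no legal move (terminal, hence L): (0,0), (1,0).
The remaining L cells, each justified by listing all of its moves:
(0,4): moves to (0,3)(W), (0,2)(W), (0,1)(W); every one is W ⇒ L
(0,8): moves to (0,7)(W), (0,6)(W), (0,5)(W); every one is W ⇒ L
(1,4): moves to (1,3)(W), (1,2)(W), (1,1)(W), (0,3)(W); every one is W ⇒ L
(1,8): moves to (1,7)(W), (1,6)(W), (1,5)(W), (0,7)(W); every one is W ⇒ L
(2,2): moves to (0,2)(W), (2,1)(W), (2,0)(W), (1,1)(W); every one is W ⇒ L
(2,6): moves to (0,6)(W), (2,5)(W), (2,4)(W), (2,3)(W), (1,5)(W); every one is W ⇒ L
(3,1): moves to (1,1)(W), (3,0)(W), (2,0)(W); every one is W ⇒ L
(3,5): moves to (1,5)(W), (3,4)(W), (3,3)(W), (3,2)(W), (2,4)(W); every one is W ⇒ L
(4,0): the only move is to (2,0)(W), a W ⇒ L
(4,4): moves to (2,4)(W), (4,3)(W), (4,2)(W), (4,1)(W), (3,3)(W); every one is W ⇒ L
(4,8): moves to (2,8)(W), (4,7)(W), (4,6)(W), (4,5)(W), (3,7)(W); every one is W ⇒ L
(5,0): the only move is to (3,0)(W), a W ⇒ L
(5,4): moves to (3,4)(W), (5,3)(W), (5,2)(W), (5,1)(W), (4,3)(W); every one is W ⇒ L
(5,8): moves to (3,8)(W), (5,7)(W), (5,6)(W), (5,5)(W), (4,7)(W); every one is W ⇒ L
(6,2): moves to (4,2)(W), (6,1)(W), (6,0)(W), (5,1)(W); every one is W ⇒ L
(6,6): moves to (4,6)(W), (6,5)(W), (6,4)(W), (6,3)(W), (5,5)(W); every one is W ⇒ L
(7,1): moves to (5,1)(W), (7,0)(W), (6,0)(W); every one is W ⇒ L
(7,5): moves to (5,5)(W), (7,4)(W), (7,3)(W), (7,2)(W), (6,4)(W); every one is W ⇒ L
Every other cell has at least one move into one of the L cells above, so it is W.
(7,8): the move to (5,8) reaches an L cell, so W
(1,4): one of the L cells justified above, so L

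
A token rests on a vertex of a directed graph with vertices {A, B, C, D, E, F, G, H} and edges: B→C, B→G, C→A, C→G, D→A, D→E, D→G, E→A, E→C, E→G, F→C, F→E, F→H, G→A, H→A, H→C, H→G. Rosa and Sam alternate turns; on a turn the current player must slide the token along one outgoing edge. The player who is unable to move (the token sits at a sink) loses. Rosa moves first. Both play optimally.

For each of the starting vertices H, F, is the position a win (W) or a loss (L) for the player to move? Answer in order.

Label each position W (a win for the player to move) or L (a loss). A position with no legal move is L; any other position is W exactly when some move reaches an L, and L when every move reaches a W.
Every edge goes from a vertex to one that appears earlier in the order A, G, C, H, E, D, F, B, so processing vertices in that order labels each vertex after all of its successors.
A: no outgoing edge → L
G: W (go to A, an L position)
C: W (go to A, an L position)
H: W (go to A, an L position)
E: W (go to A, an L position)
D: W (go to A, an L position)
F: L (options E(W), H(W), C(W) are all W)
B: L (options C(W), G(W) are all W)

H: W, F: L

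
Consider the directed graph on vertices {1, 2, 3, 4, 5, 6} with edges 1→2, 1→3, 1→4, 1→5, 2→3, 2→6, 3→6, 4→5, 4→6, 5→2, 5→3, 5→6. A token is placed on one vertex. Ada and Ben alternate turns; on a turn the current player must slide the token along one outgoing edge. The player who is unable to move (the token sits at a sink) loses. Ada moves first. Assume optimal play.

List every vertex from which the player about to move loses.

Label each position W (a win for the player to move) or L (a loss). A position with no legal move is L; any other position is W exactly when some move reaches an L, and L when every move reaches a W.
Every edge goes from a vertex to one that appears earlier in the order 6, 3, 2, 5, 4, 1, so processing vertices in that order labels each vertex after all of its successors.
6: no outgoing edge → L
3: can move to 6, which is L ⇒ W
2: can move to 6, which is L ⇒ W
5: can move to 6, which is L ⇒ W
4: can move to 6, which is L ⇒ W
1: moves to 4(W), 5(W), 2(W), 3(W); every one is W ⇒ L
Reading off the rows marked L gives the requested list; there are 2 such vertices.

1, 6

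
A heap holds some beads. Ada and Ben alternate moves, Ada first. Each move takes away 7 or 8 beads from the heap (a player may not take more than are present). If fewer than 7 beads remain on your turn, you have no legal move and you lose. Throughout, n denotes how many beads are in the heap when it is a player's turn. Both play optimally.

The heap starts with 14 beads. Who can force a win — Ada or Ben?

Positions with no move are L. A position that does have a move is losing for the player to move precisely when every available move leads to a winning position for the opponent. Fill in the labels:
n=0: no move → L
n=1: no move → L
n=2: no move → L
n=3: no move → L
n=4: no move → L
n=5: no move → L
n=6: no move → L
n=7: W (go to 0, an L position)
n=8: W (go to 1, an L position)
n=9: W (go to 2, an L position)
n=10: W (go to 3, an L position)
n=11: W (go to 4, an L position)
n=12: W (go to 5, an L position)
n=13: W (go to 6, an L position)
n=14: W (go to 6, an L position)
The starting position 14 is W: Ada should remove 8, leaving 6, handing over an L position.

Ada wins.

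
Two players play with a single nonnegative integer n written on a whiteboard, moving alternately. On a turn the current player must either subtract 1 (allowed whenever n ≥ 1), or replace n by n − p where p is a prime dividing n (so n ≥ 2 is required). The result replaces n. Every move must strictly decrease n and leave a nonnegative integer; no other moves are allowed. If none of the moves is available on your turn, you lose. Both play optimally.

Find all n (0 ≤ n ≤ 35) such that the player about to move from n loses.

0, 4, 8, 12, 16, 20, 24, 28, 32

Work bottom-up. With no move the player to move loses. Otherwise the position is W if at least one move leads to an L position for the opponent, and L if every move leads to a W.
n=0: no move → L
n=1: W (go to 0, an L position)
n=2: W (go to 0, an L position)
n=3: W (go to 0, an L position)
n=4: L (options 2(W), 3(W) are all W)
n=5: W (go to 0, an L position)
n=6: W (go to 4, an L position)
n=7: W (go to 0, an L position)
n=8: L (options 6(W), 7(W) are all W)
n=9: W (go to 8, an L position)
n=10: W (go to 8, an L position)
n=11: W (go to 0, an L position)
n=12: L (options 9(W), 10(W), 11(W) are all W)
n=13: W (go to 0, an L position)
n=14: W (go to 12, an L position)
n=15: W (go to 12, an L position)
n=16: L (options 14(W), 15(W) are all W)
n=17: W (go to 0, an L position)
n=18: W (go to 16, an L position)
n=19: W (go to 0, an L position)
n=20: L (options 15(W), 18(W), 19(W) are all W)
n=21: W (go to 20, an L position)
n=22: W (go to 20, an L position)
n=23: W (go to 0, an L position)
n=24: L (options 21(W), 22(W), 23(W) are all W)
n=25: W (go to 20, an L position)
n=26: W (go to 24, an L position)
n=27: W (go to 24, an L position)
n=28: L (options 21(W), 26(W), 27(W) are all W)
n=29: W (go to 0, an L position)
n=30: W (go to 28, an L position)
n=31: W (go to 0, an L position)
n=32: L (options 30(W), 31(W) are all W)
n=33: W (go to 32, an L position)
n=34: W (go to 32, an L position)
n=35: W (go to 28, an L position)
The losing starting values of n are exactly the entries labelled L in this table (9 of them).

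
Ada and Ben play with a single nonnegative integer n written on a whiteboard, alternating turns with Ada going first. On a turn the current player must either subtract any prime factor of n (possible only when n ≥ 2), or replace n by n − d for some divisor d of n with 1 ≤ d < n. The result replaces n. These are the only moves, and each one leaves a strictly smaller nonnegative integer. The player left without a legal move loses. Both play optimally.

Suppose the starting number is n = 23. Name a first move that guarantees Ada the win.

Move to 0.

Build the W/L table. Terminal = L. A non-terminal position is W if it has a move to some L; otherwise it is L.
n=0: no move → L
n=1: no move → L
n=2: reaches L-position 0 → W
n=3: reaches L-position 0 → W
n=4: only reaches 2(W), 3(W), all W → L
n=5: reaches L-position 0 → W
n=6: reaches L-position 4 → W
n=7: reaches L-position 0 → W
n=8: reaches L-position 4 → W
n=9: only reaches 6(W), 8(W), all W → L
n=10: reaches L-position 9 → W
n=11: reaches L-position 0 → W
n=12: reaches L-position 9 → W
n=13: reaches L-position 0 → W
n=14: only reaches 7(W), 12(W), 13(W), all W → L
n=15: reaches L-position 14 → W
n=16: reaches L-position 14 → W
n=17: reaches L-position 0 → W
n=18: reaches L-position 9 → W
n=19: reaches L-position 0 → W
n=20: only reaches 10(W), 15(W), 16(W), 18(W), 19(W), all W → L
n=21: reaches L-position 14 → W
n=22: reaches L-position 20 → W
n=23: reaches L-position 0 → W
From 23, the L positions reachable in one move are: 0.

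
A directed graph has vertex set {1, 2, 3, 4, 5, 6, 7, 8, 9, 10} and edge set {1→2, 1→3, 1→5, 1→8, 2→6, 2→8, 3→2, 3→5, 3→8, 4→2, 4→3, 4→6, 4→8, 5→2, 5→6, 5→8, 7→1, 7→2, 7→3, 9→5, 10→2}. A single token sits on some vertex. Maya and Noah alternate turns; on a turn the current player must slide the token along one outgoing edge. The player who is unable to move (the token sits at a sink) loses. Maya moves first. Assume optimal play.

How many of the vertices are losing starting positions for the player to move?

Label each position W (a win for the player to move) or L (a loss). A position with no legal move is L; any other position is W exactly when some move reaches an L, and L when every move reaches a W.
Every edge goes from a vertex to one that appears earlier in the order 8, 6, 2, 5, 3, 4, 1, 7, 9, 10, so processing vertices in that order labels each vertex after all of its successors.
8: no outgoing edge → L
6: no outgoing edge → L
2: reaches L-position 6 → W
5: reaches L-position 6 → W
3: reaches L-position 8 → W
4: reaches L-position 6 → W
1: reaches L-position 8 → W
7: only reaches 1(W), 3(W), 2(W), all W → L
9: only reaches 5(W), which is W → L
10: only reaches 2(W), which is W → L
The L vertices are 6, 7, 8, 9, 10; that is 5 in all.

5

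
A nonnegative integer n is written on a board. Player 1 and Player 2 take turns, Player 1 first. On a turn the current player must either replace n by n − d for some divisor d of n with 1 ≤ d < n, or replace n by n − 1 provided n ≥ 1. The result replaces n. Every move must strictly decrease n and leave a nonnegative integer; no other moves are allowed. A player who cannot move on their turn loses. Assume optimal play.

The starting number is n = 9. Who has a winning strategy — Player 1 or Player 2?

Compute win/loss labels from the base case upward. A position with no move is L. Any other position is W if it can reach an L in one move, else L.
n=0: no move → L
n=1: →0(L), so W
n=2: →1(W) only, which is W, so L
n=3: →2(L), so W
n=4: →2(L), so W
n=5: →4(W) only, which is W, so L
n=6: →5(L), so W
n=7: →6(W) only, which is W, so L
n=8: →7(L), so W
n=9: →6(W), 8(W) — all W, so L
The starting position 9 is L: whatever Player 1 does, the opponent receives a W position.

Player 2 wins.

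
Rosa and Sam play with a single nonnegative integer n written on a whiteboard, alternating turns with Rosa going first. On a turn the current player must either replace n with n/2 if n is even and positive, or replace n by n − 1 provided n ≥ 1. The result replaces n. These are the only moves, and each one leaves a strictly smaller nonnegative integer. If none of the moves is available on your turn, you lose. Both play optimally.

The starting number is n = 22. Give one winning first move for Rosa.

Move to 11.

Work bottom-up. With no move the player to move loses. Otherwise the position is W if at least one move leads to an L position for the opponent, and L if every move leads to a W.
n=0: no move → L
n=1: reaches L-position 0 → W
n=2: only reaches 1(W), which is W → L
n=3: reaches L-position 2 → W
n=4: reaches L-position 2 → W
n=5: only reaches 4(W), which is W → L
n=6: reaches L-position 5 → W
n=7: only reaches 6(W), which is W → L
n=8: reaches L-position 7 → W
n=9: only reaches 8(W), which is W → L
n=10: reaches L-position 5 → W
n=11: only reaches 10(W), which is W → L
n=12: reaches L-position 11 → W
n=13: only reaches 12(W), which is W → L
n=14: reaches L-position 7 → W
n=15: only reaches 14(W), which is W → L
n=16: reaches L-position 15 → W
n=17: only reaches 16(W), which is W → L
n=18: reaches L-position 9 → W
n=19: only reaches 18(W), which is W → L
n=20: reaches L-position 19 → W
n=21: only reaches 20(W), which is W → L
n=22: reaches L-position 11 → W
From 22, the L positions reachable in one move are: 11, 21. Any move reaching one of these is winning.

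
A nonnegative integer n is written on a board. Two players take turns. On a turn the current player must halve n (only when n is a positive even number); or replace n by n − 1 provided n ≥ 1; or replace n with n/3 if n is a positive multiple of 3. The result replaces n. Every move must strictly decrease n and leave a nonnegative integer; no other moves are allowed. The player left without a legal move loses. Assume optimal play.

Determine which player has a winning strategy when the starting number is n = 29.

The first player wins.

Label each position W (a win for the player to move) or L (a loss). A position with no legal move is L; any other position is W exactly when some move reaches an L, and L when every move reaches a W.
n=0: no move → L
n=1: reaches L-position 0 → W
n=2: only reaches 1(W), which is W → L
n=3: reaches L-position 2 → W
n=4: reaches L-position 2 → W
n=5: only reaches 4(W), which is W → L
n=6: reaches L-position 2 → W
n=7: only reaches 6(W), which is W → L
n=8: reaches L-position 7 → W
n=9: only reaches 3(W), 8(W), all W → L
n=10: reaches L-position 5 → W
n=11: only reaches 10(W), which is W → L
n=12: reaches L-position 11 → W
n=13: only reaches 12(W), which is W → L
n=14: reaches L-position 7 → W
n=15: reaches L-position 5 → W
n=16: only reaches 8(W), 15(W), all W → L
n=17: reaches L-position 16 → W
n=18: reaches L-position 9 → W
n=19: only reaches 18(W), which is W → L
n=20: reaches L-position 19 → W
n=21: reaches L-position 7 → W
n=22: reaches L-position 11 → W
n=23: only reaches 22(W), which is W → L
n=24: reaches L-position 23 → W
n=25: only reaches 24(W), which is W → L
n=26: reaches L-position 13 → W
n=27: reaches L-position 9 → W
n=28: only reaches 14(W), 27(W), all W → L
n=29: reaches L-position 28 → W
From 29 the player to move can move to 28, reaching an L position.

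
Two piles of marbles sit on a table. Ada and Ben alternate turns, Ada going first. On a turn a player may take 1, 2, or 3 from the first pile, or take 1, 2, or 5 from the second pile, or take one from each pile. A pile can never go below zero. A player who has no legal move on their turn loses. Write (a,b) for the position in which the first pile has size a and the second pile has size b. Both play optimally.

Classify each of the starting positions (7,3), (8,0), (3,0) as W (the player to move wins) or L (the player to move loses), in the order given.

Classify positions by backward induction: terminal positions (no move available) are L. From any other position, the mover wins iff some move reaches an L.
No move ever increases a pile, so every position that can arise here has a ≤ 8 and b ≤ 3; it is enough to label the cells with 0 ≤ a ≤ 8 and 0 ≤ b ≤ 3.
Every move lowers a or b (never raises either), so fill the grid row by row in increasing a, and left to right within a row: each cell's successors are then already labelled.
      b=0  b=1  b=2  b=3
a=0:    L    W    W    L
a=1:    W    W    L    W
a=2:    W    L    W    W
a=3:    W    W    W    W
a=4:    L    W    W    L
a=5:    W    W    L    W
a=6:    W    L    W    W
a=7:    W    W    W    W
a=8:    L    W    W    L
Cells with no legal move (terminal, hence L): (0,0).
The remaining L cells, each justified by listing all of its moves:
(0,3): only reaches (0,2)(W), (0,1)(W), all W → L
(1,2): only reaches (0,2)(W), (1,1)(W), (1,0)(W), (0,1)(W), all W → L
(2,1): only reaches (1,1)(W), (0,1)(W), (2,0)(W), (1,0)(W), all W → L
(4,0): only reaches (3,0)(W), (2,0)(W), (1,0)(W), all W → L
(4,3): only reaches (3,3)(W), (2,3)(W), (1,3)(W), (4,2)(W), (4,1)(W), (3,2)(W), all W → L
(5,2): only reaches (4,2)(W), (3,2)(W), (2,2)(W), (5,1)(W), (5,0)(W), (4,1)(W), all W → L
(6,1): only reaches (5,1)(W), (4,1)(W), (3,1)(W), (6,0)(W), (5,0)(W), all W → L
(8,0): only reaches (7,0)(W), (6,0)(W), (5,0)(W), all W → L
(8,3): only reaches (7,3)(W), (6,3)(W), (5,3)(W), (8,2)(W), (8,1)(W), (7,2)(W), all W → L
Every other cell has at least one move into one of the L cells above, so it is W.
(7,3): the move to (4,3) reaches an L cell, so W
(8,0): one of the L cells justified above, so L
(3,0): the move to (0,0) reaches an L cell, so W

(7,3): W, (8,0): L, (3,0): W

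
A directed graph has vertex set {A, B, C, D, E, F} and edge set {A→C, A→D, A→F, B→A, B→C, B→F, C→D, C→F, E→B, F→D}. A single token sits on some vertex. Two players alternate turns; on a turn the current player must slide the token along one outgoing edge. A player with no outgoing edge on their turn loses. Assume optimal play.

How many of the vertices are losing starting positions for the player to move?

2

Classify positions by backward induction: terminal positions (no move available) are L. From any other position, the mover wins iff some move reaches an L.
Every edge goes from a vertex to one that appears earlier in the order D, F, C, A, B, E, so processing vertices in that order labels each vertex after all of its successors.
D: no outgoing edge → L
F: can move to D, which is L ⇒ W
C: can move to D, which is L ⇒ W
A: can move to D, which is L ⇒ W
B: moves to A(W), C(W), F(W); every one is W ⇒ L
E: can move to B, which is L ⇒ W
The L vertices are B, D; that is 2 in all.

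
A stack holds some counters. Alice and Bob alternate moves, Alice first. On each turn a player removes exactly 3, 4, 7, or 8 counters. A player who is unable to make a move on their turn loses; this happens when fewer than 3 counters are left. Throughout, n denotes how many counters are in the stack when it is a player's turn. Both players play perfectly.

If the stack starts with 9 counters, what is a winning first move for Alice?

Positions with no move are L. A position that does have a move is losing for the player to move precisely when every available move leads to a winning position for the opponent. Fill in the labels:
n=0: no move → L
n=1: no move → L
n=2: no move → L
n=3: reaches L-position 0 → W
n=4: reaches L-position 1 → W
n=5: reaches L-position 2 → W
n=6: reaches L-position 2 → W
n=7: reaches L-position 0 → W
n=8: reaches L-position 1 → W
n=9: reaches L-position 2 → W
From 9, the L positions reachable in one move are: 2, 1. Any move reaching one of these is winning.

Remove 7, leaving 2.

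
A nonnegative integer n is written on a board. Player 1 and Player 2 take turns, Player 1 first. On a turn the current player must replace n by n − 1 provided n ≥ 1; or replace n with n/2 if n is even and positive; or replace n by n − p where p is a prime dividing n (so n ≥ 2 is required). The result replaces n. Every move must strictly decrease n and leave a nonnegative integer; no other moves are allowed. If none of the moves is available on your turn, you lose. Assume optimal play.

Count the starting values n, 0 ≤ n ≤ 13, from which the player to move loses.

Label each position W (a win for the player to move) or L (a loss). A position with no legal move is L; any other position is W exactly when some move reaches an L, and L when every move reaches a W.
n=0: no move → L
n=1: reaches L-position 0 → W
n=2: reaches L-position 0 → W
n=3: reaches L-position 0 → W
n=4: only reaches 2(W), 3(W), all W → L
n=5: reaches L-position 0 → W
n=6: reaches L-position 4 → W
n=7: reaches L-position 0 → W
n=8: reaches L-position 4 → W
n=9: only reaches 6(W), 8(W), all W → L
n=10: reaches L-position 9 → W
n=11: reaches L-position 0 → W
n=12: reaches L-position 9 → W
n=13: reaches L-position 0 → W
L entries with 0 ≤ n ≤ 13: n = 0, 4, 9; that makes 3.

3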